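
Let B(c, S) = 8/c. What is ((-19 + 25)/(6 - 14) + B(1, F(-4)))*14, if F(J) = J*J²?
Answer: 203/2 ≈ 101.50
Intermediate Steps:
F(J) = J³
((-19 + 25)/(6 - 14) + B(1, F(-4)))*14 = ((-19 + 25)/(6 - 14) + 8/1)*14 = (6/(-8) + 8*1)*14 = (6*(-⅛) + 8)*14 = (-¾ + 8)*14 = (29/4)*14 = 203/2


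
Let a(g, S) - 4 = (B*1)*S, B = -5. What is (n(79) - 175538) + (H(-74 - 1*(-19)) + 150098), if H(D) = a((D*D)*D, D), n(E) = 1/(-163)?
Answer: -4101244/163 ≈ -25161.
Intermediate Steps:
n(E) = -1/163
a(g, S) = 4 - 5*S (a(g, S) = 4 + (-5*1)*S = 4 - 5*S)
H(D) = 4 - 5*D
(n(79) - 175538) + (H(-74 - 1*(-19)) + 150098) = (-1/163 - 175538) + ((4 - 5*(-74 - 1*(-19))) + 150098) = -28612695/163 + ((4 - 5*(-74 + 19)) + 150098) = -28612695/163 + ((4 - 5*(-55)) + 150098) = -28612695/163 + ((4 + 275) + 150098) = -28612695/163 + (279 + 150098) = -28612695/163 + 150377 = -4101244/163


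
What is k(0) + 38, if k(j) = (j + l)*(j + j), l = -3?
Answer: 38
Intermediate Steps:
k(j) = 2*j*(-3 + j) (k(j) = (j - 3)*(j + j) = (-3 + j)*(2*j) = 2*j*(-3 + j))
k(0) + 38 = 2*0*(-3 + 0) + 38 = 2*0*(-3) + 38 = 0 + 38 = 38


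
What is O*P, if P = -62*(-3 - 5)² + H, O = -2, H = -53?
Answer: 8042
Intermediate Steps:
P = -4021 (P = -62*(-3 - 5)² - 53 = -62*(-8)² - 53 = -62*64 - 53 = -3968 - 53 = -4021)
O*P = -2*(-4021) = 8042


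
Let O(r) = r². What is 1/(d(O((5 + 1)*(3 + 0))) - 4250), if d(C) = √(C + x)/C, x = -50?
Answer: -223074000/948064499863 - 162*√274/948064499863 ≈ -0.00023530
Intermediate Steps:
d(C) = √(-50 + C)/C (d(C) = √(C - 50)/C = √(-50 + C)/C)
1/(d(O((5 + 1)*(3 + 0))) - 4250) = 1/(√(-50 + ((5 + 1)*(3 + 0))²)/(((5 + 1)*(3 + 0))²) - 4250) = 1/(√(-50 + (6*3)²)/((6*3)²) - 4250) = 1/(√(-50 + 18²)/(18²) - 4250) = 1/(√(-50 + 324)/324 - 4250) = 1/(√274/324 - 4250) = 1/(-4250 + √274/324)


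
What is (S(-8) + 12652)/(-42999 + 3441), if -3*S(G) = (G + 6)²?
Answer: -18976/59337 ≈ -0.31980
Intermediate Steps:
S(G) = -(6 + G)²/3 (S(G) = -(G + 6)²/3 = -(6 + G)²/3)
(S(-8) + 12652)/(-42999 + 3441) = (-(6 - 8)²/3 + 12652)/(-42999 + 3441) = (-⅓*(-2)² + 12652)/(-39558) = (-⅓*4 + 12652)*(-1/39558) = (-4/3 + 12652)*(-1/39558) = (37952/3)*(-1/39558) = -18976/59337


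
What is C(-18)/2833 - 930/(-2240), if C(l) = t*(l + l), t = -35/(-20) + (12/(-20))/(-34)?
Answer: 21183249/53940320 ≈ 0.39272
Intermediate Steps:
t = 601/340 (t = -35*(-1/20) + (12*(-1/20))*(-1/34) = 7/4 - ⅗*(-1/34) = 7/4 + 3/170 = 601/340 ≈ 1.7676)
C(l) = 601*l/170 (C(l) = 601*(l + l)/340 = 601*(2*l)/340 = 601*l/170)
C(-18)/2833 - 930/(-2240) = ((601/170)*(-18))/2833 - 930/(-2240) = -5409/85*1/2833 - 930*(-1/2240) = -5409/240805 + 93/224 = 21183249/53940320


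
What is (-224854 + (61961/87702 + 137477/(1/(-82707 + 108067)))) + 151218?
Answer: 305759261214929/87702 ≈ 3.4863e+9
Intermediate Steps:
(-224854 + (61961/87702 + 137477/(1/(-82707 + 108067)))) + 151218 = (-224854 + (61961*(1/87702) + 137477/(1/25360))) + 151218 = (-224854 + (61961/87702 + 137477/(1/25360))) + 151218 = (-224854 + (61961/87702 + 137477*25360)) + 151218 = (-224854 + (61961/87702 + 3486416720)) + 151218 = (-224854 + 305765719239401/87702) + 151218 = 305745999093893/87702 + 151218 = 305759261214929/87702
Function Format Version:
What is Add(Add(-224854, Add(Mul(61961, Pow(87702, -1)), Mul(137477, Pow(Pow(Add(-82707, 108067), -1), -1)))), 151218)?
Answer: Rational(305759261214929, 87702) ≈ 3.4863e+9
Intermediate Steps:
Add(Add(-224854, Add(Mul(61961, Pow(87702, -1)), Mul(137477, Pow(Pow(Add(-82707, 108067), -1), -1)))), 151218) = Add(Add(-224854, Add(Mul(61961, Rational(1, 87702)), Mul(137477, Pow(Pow(25360, -1), -1)))), 151218) = Add(Add(-224854, Add(Rational(61961, 87702), Mul(137477, Pow(Rational(1, 25360), -1)))), 151218) = Add(Add(-224854, Add(Rational(61961, 87702), Mul(137477, 25360))), 151218) = Add(Add(-224854, Add(Rational(61961, 87702), 3486416720)), 151218) = Add(Add(-224854, Rational(305765719239401, 87702)), 151218) = Add(Rational(305745999093893, 87702), 151218) = Rational(305759261214929, 87702)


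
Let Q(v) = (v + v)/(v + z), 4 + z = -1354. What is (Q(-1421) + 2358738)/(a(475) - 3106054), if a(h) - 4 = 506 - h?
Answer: -936419392/1233089543 ≈ -0.75941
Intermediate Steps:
z = -1358 (z = -4 - 1354 = -1358)
a(h) = 510 - h (a(h) = 4 + (506 - h) = 510 - h)
Q(v) = 2*v/(-1358 + v) (Q(v) = (v + v)/(v - 1358) = (2*v)/(-1358 + v) = 2*v/(-1358 + v))
(Q(-1421) + 2358738)/(a(475) - 3106054) = (2*(-1421)/(-1358 - 1421) + 2358738)/((510 - 1*475) - 3106054) = (2*(-1421)/(-2779) + 2358738)/((510 - 475) - 3106054) = (2*(-1421)*(-1/2779) + 2358738)/(35 - 3106054) = (406/397 + 2358738)/(-3106019) = (936419392/397)*(-1/3106019) = -936419392/1233089543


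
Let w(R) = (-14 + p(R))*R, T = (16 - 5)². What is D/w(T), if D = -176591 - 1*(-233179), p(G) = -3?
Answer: -56588/2057 ≈ -27.510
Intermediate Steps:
D = 56588 (D = -176591 + 233179 = 56588)
T = 121 (T = 11² = 121)
w(R) = -17*R (w(R) = (-14 - 3)*R = -17*R)
D/w(T) = 56588/((-17*121)) = 56588/(-2057) = 56588*(-1/2057) = -56588/2057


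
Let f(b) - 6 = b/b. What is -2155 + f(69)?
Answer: -2148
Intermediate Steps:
f(b) = 7 (f(b) = 6 + b/b = 6 + 1 = 7)
-2155 + f(69) = -2155 + 7 = -2148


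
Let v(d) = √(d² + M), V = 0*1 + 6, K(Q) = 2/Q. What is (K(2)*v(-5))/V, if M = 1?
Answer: √26/6 ≈ 0.84984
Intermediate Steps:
V = 6 (V = 0 + 6 = 6)
v(d) = √(1 + d²) (v(d) = √(d² + 1) = √(1 + d²))
(K(2)*v(-5))/V = ((2/2)*√(1 + (-5)²))/6 = ((2*(½))*√(1 + 25))*(⅙) = (1*√26)*(⅙) = √26*(⅙) = √26/6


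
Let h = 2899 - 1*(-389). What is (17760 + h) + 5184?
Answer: 26232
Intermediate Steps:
h = 3288 (h = 2899 + 389 = 3288)
(17760 + h) + 5184 = (17760 + 3288) + 5184 = 21048 + 5184 = 26232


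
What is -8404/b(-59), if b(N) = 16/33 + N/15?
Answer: 1386660/569 ≈ 2437.0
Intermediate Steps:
b(N) = 16/33 + N/15 (b(N) = 16*(1/33) + N*(1/15) = 16/33 + N/15)
-8404/b(-59) = -8404/(16/33 + (1/15)*(-59)) = -8404/(16/33 - 59/15) = -8404/(-569/165) = -8404*(-165/569) = 1386660/569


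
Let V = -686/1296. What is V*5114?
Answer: -877051/324 ≈ -2706.9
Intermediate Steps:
V = -343/648 (V = -686*1/1296 = -343/648 ≈ -0.52932)
V*5114 = -343/648*5114 = -877051/324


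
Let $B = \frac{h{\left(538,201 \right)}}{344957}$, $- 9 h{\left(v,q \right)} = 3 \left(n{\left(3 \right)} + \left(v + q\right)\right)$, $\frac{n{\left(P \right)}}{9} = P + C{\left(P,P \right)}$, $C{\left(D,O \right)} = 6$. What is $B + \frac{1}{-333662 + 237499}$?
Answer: $- \frac{79888531}{99516299973} \approx -0.00080277$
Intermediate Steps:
$n{\left(P \right)} = 54 + 9 P$ ($n{\left(P \right)} = 9 \left(P + 6\right) = 9 \left(6 + P\right) = 54 + 9 P$)
$h{\left(v,q \right)} = -27 - \frac{q}{3} - \frac{v}{3}$ ($h{\left(v,q \right)} = - \frac{3 \left(\left(54 + 9 \cdot 3\right) + \left(v + q\right)\right)}{9} = - \frac{3 \left(\left(54 + 27\right) + \left(q + v\right)\right)}{9} = - \frac{3 \left(81 + \left(q + v\right)\right)}{9} = - \frac{3 \left(81 + q + v\right)}{9} = - \frac{243 + 3 q + 3 v}{9} = -27 - \frac{q}{3} - \frac{v}{3}$)
$B = - \frac{820}{1034871}$ ($B = \frac{-27 - 67 - \frac{538}{3}}{344957} = \left(-27 - 67 - \frac{538}{3}\right) \frac{1}{344957} = \left(- \frac{820}{3}\right) \frac{1}{344957} = - \frac{820}{1034871} \approx -0.00079237$)
$B + \frac{1}{-333662 + 237499} = - \frac{820}{1034871} + \frac{1}{-333662 + 237499} = - \frac{820}{1034871} + \frac{1}{-96163} = - \frac{820}{1034871} - \frac{1}{96163} = - \frac{79888531}{99516299973}$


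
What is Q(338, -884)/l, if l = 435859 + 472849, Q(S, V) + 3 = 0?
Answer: -3/908708 ≈ -3.3014e-6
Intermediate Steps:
Q(S, V) = -3 (Q(S, V) = -3 + 0 = -3)
l = 908708
Q(338, -884)/l = -3/908708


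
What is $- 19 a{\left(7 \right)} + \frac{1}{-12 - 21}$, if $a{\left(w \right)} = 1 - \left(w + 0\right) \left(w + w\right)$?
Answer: $\frac{60818}{33} \approx 1843.0$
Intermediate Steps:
$a{\left(w \right)} = 1 - 2 w^{2}$ ($a{\left(w \right)} = 1 - w 2 w = 1 - 2 w^{2}$)
$- 19 a{\left(7 \right)} + \frac{1}{-12 - 21} = - 19 \left(1 - 2 \cdot 7^{2}\right) + \frac{1}{-12 - 21} = - 19 \left(1 - 98\right) + \frac{1}{-33} = - 19 \left(1 - 98\right) - \frac{1}{33} = \left(-19\right) \left(-97\right) - \frac{1}{33} = 1843 - \frac{1}{33} = \frac{60818}{33}$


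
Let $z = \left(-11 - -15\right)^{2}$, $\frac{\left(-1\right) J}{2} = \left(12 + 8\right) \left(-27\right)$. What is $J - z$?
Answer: $1064$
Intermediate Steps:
$J = 1080$ ($J = - 2 \left(12 + 8\right) \left(-27\right) = - 2 \cdot 20 \left(-27\right) = \left(-2\right) \left(-540\right) = 1080$)
$z = 16$ ($z = \left(-11 + 15\right)^{2} = 4^{2} = 16$)
$J - z = 1080 - 16 = 1064$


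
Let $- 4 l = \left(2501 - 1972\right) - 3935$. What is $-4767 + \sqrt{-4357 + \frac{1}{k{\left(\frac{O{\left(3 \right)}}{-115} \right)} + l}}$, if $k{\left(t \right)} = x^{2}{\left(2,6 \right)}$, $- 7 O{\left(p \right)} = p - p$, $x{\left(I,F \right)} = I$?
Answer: $-4767 + \frac{5 i \sqrt{510208223}}{1711} \approx -4767.0 + 66.008 i$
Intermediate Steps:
$O{\left(p \right)} = 0$ ($O{\left(p \right)} = - \frac{p - p}{7} = \left(- \frac{1}{7}\right) 0 = 0$)
$k{\left(t \right)} = 4$ ($k{\left(t \right)} = 2^{2} = 4$)
$l = \frac{1703}{2}$ ($l = - \frac{\left(2501 - 1972\right) - 3935}{4} = - \frac{529 - 3935}{4} = \left(- \frac{1}{4}\right) \left(-3406\right) = \frac{1703}{2} \approx 851.5$)
$-4767 + \sqrt{-4357 + \frac{1}{k{\left(\frac{O{\left(3 \right)}}{-115} \right)} + l}} = -4767 + \sqrt{-4357 + \frac{1}{4 + \frac{1703}{2}}} = -4767 + \sqrt{-4357 + \frac{1}{\frac{1711}{2}}} = -4767 + \sqrt{-4357 + \frac{2}{1711}} = -4767 + \sqrt{- \frac{7454825}{1711}} = -4767 + \frac{5 i \sqrt{510208223}}{1711}$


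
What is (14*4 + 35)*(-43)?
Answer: -3913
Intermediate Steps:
(14*4 + 35)*(-43) = (56 + 35)*(-43) = 91*(-43) = -3913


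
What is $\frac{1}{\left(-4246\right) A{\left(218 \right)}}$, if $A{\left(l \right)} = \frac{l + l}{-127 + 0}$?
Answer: $\frac{127}{1851256} \approx 6.8602 \cdot 10^{-5}$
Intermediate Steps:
$A{\left(l \right)} = - \frac{2 l}{127}$ ($A{\left(l \right)} = \frac{2 l}{-127} = 2 l \left(- \frac{1}{127}\right) = - \frac{2 l}{127}$)
$\frac{1}{\left(-4246\right) A{\left(218 \right)}} = \frac{1}{\left(-4246\right) \left(\left(- \frac{2}{127}\right) 218\right)} = - \frac{1}{4246 \left(- \frac{436}{127}\right)} = \left(- \frac{1}{4246}\right) \left(- \frac{127}{436}\right) = \frac{127}{1851256}$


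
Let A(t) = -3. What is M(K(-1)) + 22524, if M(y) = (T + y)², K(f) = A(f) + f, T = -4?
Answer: 22588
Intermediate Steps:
K(f) = -3 + f
M(y) = (-4 + y)²
M(K(-1)) + 22524 = (-4 + (-3 - 1))² + 22524 = (-4 - 4)² + 22524 = (-8)² + 22524 = 64 + 22524 = 22588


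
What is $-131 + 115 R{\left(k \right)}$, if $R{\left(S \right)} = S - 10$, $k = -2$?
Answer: $-1511$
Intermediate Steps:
$R{\left(S \right)} = -10 + S$
$-131 + 115 R{\left(k \right)} = -131 + 115 \left(-10 - 2\right) = -131 + 115 \left(-12\right) = -131 - 1380 = -1511$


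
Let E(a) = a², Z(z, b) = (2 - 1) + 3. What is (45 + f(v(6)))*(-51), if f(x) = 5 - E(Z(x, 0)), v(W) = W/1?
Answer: -1734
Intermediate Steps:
Z(z, b) = 4 (Z(z, b) = 1 + 3 = 4)
v(W) = W (v(W) = W*1 = W)
f(x) = -11 (f(x) = 5 - 1*4² = 5 - 1*16 = 5 - 16 = -11)
(45 + f(v(6)))*(-51) = (45 - 11)*(-51) = 34*(-51) = -1734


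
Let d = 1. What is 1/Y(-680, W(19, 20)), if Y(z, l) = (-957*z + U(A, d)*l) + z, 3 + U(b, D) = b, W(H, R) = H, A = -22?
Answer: 1/649605 ≈ 1.5394e-6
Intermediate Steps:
U(b, D) = -3 + b
Y(z, l) = -956*z - 25*l (Y(z, l) = (-957*z + (-3 - 22)*l) + z = (-957*z - 25*l) + z = -956*z - 25*l)
1/Y(-680, W(19, 20)) = 1/(-956*(-680) - 25*19) = 1/(650080 - 475) = 1/649605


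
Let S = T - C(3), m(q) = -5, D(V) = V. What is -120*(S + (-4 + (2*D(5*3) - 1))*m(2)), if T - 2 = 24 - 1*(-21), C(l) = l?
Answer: 9720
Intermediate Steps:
T = 47 (T = 2 + (24 - 1*(-21)) = 2 + (24 + 21) = 2 + 45 = 47)
S = 44 (S = 47 - 1*3 = 47 - 3 = 44)
-120*(S + (-4 + (2*D(5*3) - 1))*m(2)) = -120*(44 + (-4 + (2*(5*3) - 1))*(-5)) = -120*(44 + (-4 + (2*15 - 1))*(-5)) = -120*(44 + (-4 + (30 - 1))*(-5)) = -120*(44 + (-4 + 29)*(-5)) = -120*(44 + 25*(-5)) = -120*(44 - 125) = -120*(-81) = 9720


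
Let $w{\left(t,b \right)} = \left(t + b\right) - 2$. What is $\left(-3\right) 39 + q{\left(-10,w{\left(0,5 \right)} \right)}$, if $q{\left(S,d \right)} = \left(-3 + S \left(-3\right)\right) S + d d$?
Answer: $-378$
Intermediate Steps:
$w{\left(t,b \right)} = -2 + b + t$ ($w{\left(t,b \right)} = \left(b + t\right) - 2 = -2 + b + t$)
$q{\left(S,d \right)} = d^{2} + S \left(-3 - 3 S\right)$ ($q{\left(S,d \right)} = \left(-3 - 3 S\right) S + d^{2} = S \left(-3 - 3 S\right) + d^{2} = d^{2} + S \left(-3 - 3 S\right)$)
$\left(-3\right) 39 + q{\left(-10,w{\left(0,5 \right)} \right)} = \left(-3\right) 39 - \left(-30 + 300 - \left(-2 + 5 + 0\right)^{2}\right) = -117 + \left(3^{2} + 30 - 300\right) = -117 + \left(9 + 30 - 300\right) = -117 - 261 = -378$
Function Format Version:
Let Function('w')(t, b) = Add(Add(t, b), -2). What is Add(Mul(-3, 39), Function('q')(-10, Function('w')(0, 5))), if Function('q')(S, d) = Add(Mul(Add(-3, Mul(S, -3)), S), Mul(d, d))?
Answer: -378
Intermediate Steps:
Function('w')(t, b) = Add(-2, b, t) (Function('w')(t, b) = Add(Add(b, t), -2) = Add(-2, b, t))
Function('q')(S, d) = Add(Pow(d, 2), Mul(S, Add(-3, Mul(-3, S)))) (Function('q')(S, d) = Add(Mul(Add(-3, Mul(-3, S)), S), Pow(d, 2)) = Add(Mul(S, Add(-3, Mul(-3, S))), Pow(d, 2)) = Add(Pow(d, 2), Mul(S, Add(-3, Mul(-3, S)))))
Add(Mul(-3, 39), Function('q')(-10, Function('w')(0, 5))) = Add(Mul(-3, 39), Add(Pow(Add(-2, 5, 0), 2), Mul(-3, -10), Mul(-3, Pow(-10, 2)))) = Add(-117, Add(Pow(3, 2), 30, Mul(-3, 100))) = Add(-117, Add(9, 30, -300)) = Add(-117, -261) = -378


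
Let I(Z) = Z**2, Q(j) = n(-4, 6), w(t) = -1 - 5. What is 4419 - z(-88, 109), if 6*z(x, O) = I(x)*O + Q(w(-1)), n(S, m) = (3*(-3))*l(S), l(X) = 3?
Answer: -817555/6 ≈ -1.3626e+5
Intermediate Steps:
w(t) = -6
n(S, m) = -27 (n(S, m) = (3*(-3))*3 = -9*3 = -27)
Q(j) = -27
z(x, O) = -9/2 + O*x**2/6 (z(x, O) = (x**2*O - 27)/6 = (O*x**2 - 27)/6 = (-27 + O*x**2)/6 = -9/2 + O*x**2/6)
4419 - z(-88, 109) = 4419 - (-9/2 + (1/6)*109*(-88)**2) = 4419 - (-9/2 + (1/6)*109*7744) = 4419 - (-9/2 + 422048/3) = 4419 - 1*844069/6 = 4419 - 844069/6 = -817555/6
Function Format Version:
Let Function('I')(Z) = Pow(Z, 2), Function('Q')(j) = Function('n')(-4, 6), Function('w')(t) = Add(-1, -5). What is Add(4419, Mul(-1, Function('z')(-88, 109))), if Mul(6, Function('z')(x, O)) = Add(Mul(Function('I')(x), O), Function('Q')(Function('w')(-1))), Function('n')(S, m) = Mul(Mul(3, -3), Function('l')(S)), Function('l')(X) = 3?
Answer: Rational(-817555, 6) ≈ -1.3626e+5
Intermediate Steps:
Function('w')(t) = -6
Function('n')(S, m) = -27 (Function('n')(S, m) = Mul(Mul(3, -3), 3) = Mul(-9, 3) = -27)
Function('Q')(j) = -27
Function('z')(x, O) = Add(Rational(-9, 2), Mul(Rational(1, 6), O, Pow(x, 2))) (Function('z')(x, O) = Mul(Rational(1, 6), Add(Mul(Pow(x, 2), O), -27)) = Mul(Rational(1, 6), Add(Mul(O, Pow(x, 2)), -27)) = Mul(Rational(1, 6), Add(-27, Mul(O, Pow(x, 2)))) = Add(Rational(-9, 2), Mul(Rational(1, 6), O, Pow(x, 2))))
Add(4419, Mul(-1, Function('z')(-88, 109))) = Add(4419, Mul(-1, Add(Rational(-9, 2), Mul(Rational(1, 6), 109, Pow(-88, 2))))) = Add(4419, Mul(-1, Add(Rational(-9, 2), Mul(Rational(1, 6), 109, 7744)))) = Add(4419, Mul(-1, Add(Rational(-9, 2), Rational(422048, 3)))) = Add(4419, Mul(-1, Rational(844069, 6))) = Add(4419, Rational(-844069, 6)) = Rational(-817555, 6)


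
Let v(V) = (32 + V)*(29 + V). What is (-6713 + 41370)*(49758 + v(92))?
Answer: 2244456634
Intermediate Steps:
v(V) = (29 + V)*(32 + V)
(-6713 + 41370)*(49758 + v(92)) = (-6713 + 41370)*(49758 + (928 + 92**2 + 61*92)) = 34657*(49758 + (928 + 8464 + 5612)) = 34657*(49758 + 15004) = 34657*64762 = 2244456634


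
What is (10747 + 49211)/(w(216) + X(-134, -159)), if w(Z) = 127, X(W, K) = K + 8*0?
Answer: -29979/16 ≈ -1873.7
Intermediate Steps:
X(W, K) = K (X(W, K) = K + 0 = K)
(10747 + 49211)/(w(216) + X(-134, -159)) = (10747 + 49211)/(127 - 159) = 59958/(-32) = 59958*(-1/32) = -29979/16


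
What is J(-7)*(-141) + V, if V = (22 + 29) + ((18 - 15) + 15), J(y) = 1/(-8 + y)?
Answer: 392/5 ≈ 78.400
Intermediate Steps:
V = 69 (V = 51 + (3 + 15) = 51 + 18 = 69)
J(-7)*(-141) + V = -141/(-8 - 7) + 69 = -141/(-15) + 69 = -1/15*(-141) + 69 = 47/5 + 69 = 392/5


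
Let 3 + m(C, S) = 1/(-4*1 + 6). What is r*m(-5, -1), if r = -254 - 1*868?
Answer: 2805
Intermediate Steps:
r = -1122 (r = -254 - 868 = -1122)
m(C, S) = -5/2 (m(C, S) = -3 + 1/(-4*1 + 6) = -3 + 1/(-4 + 6) = -3 + 1/2 = -3 + ½ = -5/2)
r*m(-5, -1) = -1122*(-5/2) = 2805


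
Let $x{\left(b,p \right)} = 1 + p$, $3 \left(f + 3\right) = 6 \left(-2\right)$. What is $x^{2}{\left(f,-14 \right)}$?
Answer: $169$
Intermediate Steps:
$f = -7$ ($f = -3 + \frac{6 \left(-2\right)}{3} = -3 + \frac{1}{3} \left(-12\right) = -3 - 4 = -7$)
$x^{2}{\left(f,-14 \right)} = \left(1 - 14\right)^{2} = \left(-13\right)^{2} = 169$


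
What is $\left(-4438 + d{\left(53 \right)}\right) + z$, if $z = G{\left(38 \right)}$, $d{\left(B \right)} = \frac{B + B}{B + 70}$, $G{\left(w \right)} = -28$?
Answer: $- \frac{549212}{123} \approx -4465.1$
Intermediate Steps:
$d{\left(B \right)} = \frac{2 B}{70 + B}$
$z = -28$
$\left(-4438 + d{\left(53 \right)}\right) + z = \left(-4438 + 2 \cdot 53 \frac{1}{70 + 53}\right) - 28 = \left(-4438 + 2 \cdot 53 \cdot \frac{1}{123}\right) - 28 = \left(-4438 + \frac{106}{123}\right) - 28 = - \frac{545768}{123} - 28 = - \frac{549212}{123}$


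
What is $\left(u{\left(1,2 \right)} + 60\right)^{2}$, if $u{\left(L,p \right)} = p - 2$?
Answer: $3600$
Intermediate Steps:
$u{\left(L,p \right)} = -2 + p$ ($u{\left(L,p \right)} = p - 2 = -2 + p$)
$\left(u{\left(1,2 \right)} + 60\right)^{2} = \left(\left(-2 + 2\right) + 60\right)^{2} = \left(0 + 60\right)^{2} = 60^{2} = 3600$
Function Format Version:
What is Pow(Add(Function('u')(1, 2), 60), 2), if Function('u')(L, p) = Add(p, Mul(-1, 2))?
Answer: 3600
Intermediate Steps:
Function('u')(L, p) = Add(-2, p) (Function('u')(L, p) = Add(p, -2) = Add(-2, p))
Pow(Add(Function('u')(1, 2), 60), 2) = Pow(Add(Add(-2, 2), 60), 2) = Pow(Add(0, 60), 2) = Pow(60, 2) = 3600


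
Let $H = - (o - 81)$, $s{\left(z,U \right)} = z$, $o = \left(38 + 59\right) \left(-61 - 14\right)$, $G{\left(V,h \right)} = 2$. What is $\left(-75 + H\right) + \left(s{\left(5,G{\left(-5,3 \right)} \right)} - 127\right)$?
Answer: $7159$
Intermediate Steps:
$o = -7275$ ($o = 97 \left(-75\right) = -7275$)
$H = 7356$ ($H = - (-7275 - 81) = \left(-1\right) \left(-7356\right) = 7356$)
$\left(-75 + H\right) + \left(s{\left(5,G{\left(-5,3 \right)} \right)} - 127\right) = \left(-75 + 7356\right) + \left(5 - 127\right) = 7281 + \left(5 - 127\right) = 7281 - 122 = 7159$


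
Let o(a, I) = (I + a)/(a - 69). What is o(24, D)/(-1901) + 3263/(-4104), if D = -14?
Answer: -6202051/7801704 ≈ -0.79496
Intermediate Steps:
o(a, I) = (I + a)/(-69 + a)
o(24, D)/(-1901) + 3263/(-4104) = ((-14 + 24)/(-69 + 24))/(-1901) + 3263/(-4104) = (10/(-45))*(-1/1901) + 3263*(-1/4104) = -1/45*10*(-1/1901) - 3263/4104 = -2/9*(-1/1901) - 3263/4104 = 2/17109 - 3263/4104 = -6202051/7801704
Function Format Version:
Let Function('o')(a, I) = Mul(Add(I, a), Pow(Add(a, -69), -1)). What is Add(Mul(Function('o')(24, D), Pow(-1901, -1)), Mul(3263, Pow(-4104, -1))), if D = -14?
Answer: Rational(-6202051, 7801704) ≈ -0.79496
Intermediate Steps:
Function('o')(a, I) = Mul(Pow(Add(-69, a), -1), Add(I, a)) (Function('o')(a, I) = Mul(Add(I, a), Pow(Add(-69, a), -1)) = Mul(Pow(Add(-69, a), -1), Add(I, a)))
Add(Mul(Function('o')(24, D), Pow(-1901, -1)), Mul(3263, Pow(-4104, -1))) = Add(Mul(Mul(Pow(Add(-69, 24), -1), Add(-14, 24)), Pow(-1901, -1)), Mul(3263, Pow(-4104, -1))) = Add(Mul(Mul(Pow(-45, -1), 10), Rational(-1, 1901)), Mul(3263, Rational(-1, 4104))) = Add(Mul(Mul(Rational(-1, 45), 10), Rational(-1, 1901)), Rational(-3263, 4104)) = Add(Mul(Rational(-2, 9), Rational(-1, 1901)), Rational(-3263, 4104)) = Add(Rational(2, 17109), Rational(-3263, 4104)) = Rational(-6202051, 7801704)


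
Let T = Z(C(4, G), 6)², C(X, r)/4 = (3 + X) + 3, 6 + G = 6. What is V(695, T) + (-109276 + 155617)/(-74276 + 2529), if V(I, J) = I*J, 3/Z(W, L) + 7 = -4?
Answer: 443170224/8681387 ≈ 51.048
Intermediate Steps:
G = 0 (G = -6 + 6 = 0)
C(X, r) = 24 + 4*X (C(X, r) = 4*((3 + X) + 3) = 4*(6 + X) = 24 + 4*X)
Z(W, L) = -3/11 (Z(W, L) = 3/(-7 - 4) = 3/(-11) = 3*(-1/11) = -3/11)
T = 9/121 (T = (-3/11)² = 9/121 ≈ 0.074380)
V(695, T) + (-109276 + 155617)/(-74276 + 2529) = 695*(9/121) + (-109276 + 155617)/(-74276 + 2529) = 6255/121 + 46341/(-71747) = 6255/121 + 46341*(-1/71747) = 6255/121 - 46341/71747 = 443170224/8681387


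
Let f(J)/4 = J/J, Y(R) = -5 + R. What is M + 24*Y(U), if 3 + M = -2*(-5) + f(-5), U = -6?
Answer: -253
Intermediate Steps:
f(J) = 4 (f(J) = 4*(J/J) = 4*1 = 4)
M = 11 (M = -3 + (-2*(-5) + 4) = -3 + (10 + 4) = -3 + 14 = 11)
M + 24*Y(U) = 11 + 24*(-5 - 6) = 11 + 24*(-11) = 11 - 264 = -253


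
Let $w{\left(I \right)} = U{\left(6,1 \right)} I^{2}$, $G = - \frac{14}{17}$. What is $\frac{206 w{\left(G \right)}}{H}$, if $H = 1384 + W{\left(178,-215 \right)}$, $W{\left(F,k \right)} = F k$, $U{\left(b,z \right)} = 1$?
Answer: $- \frac{20188}{5330027} \approx -0.0037876$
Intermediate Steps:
$G = - \frac{14}{17}$ ($G = \left(-14\right) \frac{1}{17} = - \frac{14}{17} \approx -0.82353$)
$w{\left(I \right)} = I^{2}$ ($w{\left(I \right)} = 1 I^{2} = I^{2}$)
$H = -36886$ ($H = 1384 + 178 \left(-215\right) = 1384 - 38270 = -36886$)
$\frac{206 w{\left(G \right)}}{H} = \frac{206 \left(- \frac{14}{17}\right)^{2}}{-36886} = 206 \cdot \frac{196}{289} \left(- \frac{1}{36886}\right) = \frac{40376}{289} \left(- \frac{1}{36886}\right) = - \frac{20188}{5330027}$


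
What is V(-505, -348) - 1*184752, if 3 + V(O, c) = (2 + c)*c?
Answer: -64347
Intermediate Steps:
V(O, c) = -3 + c*(2 + c) (V(O, c) = -3 + (2 + c)*c = -3 + c*(2 + c))
V(-505, -348) - 1*184752 = (-3 + (-348)**2 + 2*(-348)) - 1*184752 = (-3 + 121104 - 696) - 184752 = 120405 - 184752 = -64347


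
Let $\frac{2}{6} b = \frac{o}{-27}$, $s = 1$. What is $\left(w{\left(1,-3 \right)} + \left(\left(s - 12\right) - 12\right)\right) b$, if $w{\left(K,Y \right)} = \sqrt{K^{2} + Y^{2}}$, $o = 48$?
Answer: $\frac{368}{3} - \frac{16 \sqrt{10}}{3} \approx 105.8$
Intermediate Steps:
$b = - \frac{16}{3}$ ($b = 3 \frac{48}{-27} = 3 \cdot 48 \left(- \frac{1}{27}\right) = 3 \left(- \frac{16}{9}\right) = - \frac{16}{3} \approx -5.3333$)
$\left(w{\left(1,-3 \right)} + \left(\left(s - 12\right) - 12\right)\right) b = \left(\sqrt{1^{2} + \left(-3\right)^{2}} + \left(\left(1 - 12\right) - 12\right)\right) \left(- \frac{16}{3}\right) = \left(\sqrt{1 + 9} - 23\right) \left(- \frac{16}{3}\right) = \left(\sqrt{10} - 23\right) \left(- \frac{16}{3}\right) = \left(-23 + \sqrt{10}\right) \left(- \frac{16}{3}\right) = \frac{368}{3} - \frac{16 \sqrt{10}}{3}$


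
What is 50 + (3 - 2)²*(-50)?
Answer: 0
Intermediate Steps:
50 + (3 - 2)²*(-50) = 50 + 1²*(-50) = 50 + 1*(-50) = 50 - 50 = 0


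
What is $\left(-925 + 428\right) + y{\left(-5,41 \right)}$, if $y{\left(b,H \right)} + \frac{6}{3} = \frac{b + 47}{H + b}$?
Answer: $- \frac{2987}{6} \approx -497.83$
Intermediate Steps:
$y{\left(b,H \right)} = -2 + \frac{47 + b}{H + b}$ ($y{\left(b,H \right)} = -2 + \frac{b + 47}{H + b} = -2 + \frac{47 + b}{H + b}$)
$\left(-925 + 428\right) + y{\left(-5,41 \right)} = \left(-925 + 428\right) + \frac{47 - -5 - 82}{41 - 5} = -497 + \frac{47 + 5 - 82}{36} = -497 + \frac{1}{36} \left(-30\right) = -497 - \frac{5}{6} = - \frac{2987}{6}$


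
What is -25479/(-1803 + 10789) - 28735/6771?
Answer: -430731019/60844206 ≈ -7.0792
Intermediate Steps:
-25479/(-1803 + 10789) - 28735/6771 = -25479/8986 - 28735*1/6771 = -25479*1/8986 - 28735/6771 = -25479/8986 - 28735/6771 = -430731019/60844206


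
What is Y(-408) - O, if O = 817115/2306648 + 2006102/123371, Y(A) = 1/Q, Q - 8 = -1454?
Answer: -3418616036865407/205746619104984 ≈ -16.616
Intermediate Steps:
Q = -1446 (Q = 8 - 1454 = -1446)
Y(A) = -1/1446 (Y(A) = 1/(-1446) = -1/1446)
O = 4728179460761/284573470408 (O = 817115*(1/2306648) + 2006102*(1/123371) = 817115/2306648 + 2006102/123371 = 4728179460761/284573470408 ≈ 16.615)
Y(-408) - O = -1/1446 - 1*4728179460761/284573470408 = -1/1446 - 4728179460761/284573470408 = -3418616036865407/205746619104984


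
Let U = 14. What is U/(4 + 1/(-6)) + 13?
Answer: 383/23 ≈ 16.652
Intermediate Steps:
U/(4 + 1/(-6)) + 13 = 14/(4 + 1/(-6)) + 13 = 14/(4 - 1/6) + 13 = 14/(23/6) + 13 = (6/23)*14 + 13 = 84/23 + 13 = 383/23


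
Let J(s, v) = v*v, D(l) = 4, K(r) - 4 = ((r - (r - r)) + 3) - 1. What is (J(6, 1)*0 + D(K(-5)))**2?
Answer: 16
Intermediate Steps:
K(r) = 6 + r (K(r) = 4 + (((r - (r - r)) + 3) - 1) = 4 + (((r - 1*0) + 3) - 1) = 4 + (((r + 0) + 3) - 1) = 4 + ((r + 3) - 1) = 4 + ((3 + r) - 1) = 4 + (2 + r) = 6 + r)
J(s, v) = v**2
(J(6, 1)*0 + D(K(-5)))**2 = (1**2*0 + 4)**2 = (1*0 + 4)**2 = (0 + 4)**2 = 4**2 = 16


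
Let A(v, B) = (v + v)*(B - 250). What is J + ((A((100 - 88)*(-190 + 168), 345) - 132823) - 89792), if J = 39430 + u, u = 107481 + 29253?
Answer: -96611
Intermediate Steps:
u = 136734
A(v, B) = 2*v*(-250 + B) (A(v, B) = (2*v)*(-250 + B) = 2*v*(-250 + B))
J = 176164 (J = 39430 + 136734 = 176164)
J + ((A((100 - 88)*(-190 + 168), 345) - 132823) - 89792) = 176164 + ((2*((100 - 88)*(-190 + 168))*(-250 + 345) - 132823) - 89792) = 176164 + ((2*(12*(-22))*95 - 132823) - 89792) = 176164 + ((2*(-264)*95 - 132823) - 89792) = 176164 + ((-50160 - 132823) - 89792) = 176164 + (-182983 - 89792) = 176164 - 272775 = -96611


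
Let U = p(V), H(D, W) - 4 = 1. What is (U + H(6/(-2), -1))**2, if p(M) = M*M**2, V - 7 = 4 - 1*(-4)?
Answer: 11424400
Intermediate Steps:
V = 15 (V = 7 + (4 - 1*(-4)) = 7 + (4 + 4) = 7 + 8 = 15)
p(M) = M**3
H(D, W) = 5 (H(D, W) = 4 + 1 = 5)
U = 3375 (U = 15**3 = 3375)
(U + H(6/(-2), -1))**2 = (3375 + 5)**2 = 3380**2 = 11424400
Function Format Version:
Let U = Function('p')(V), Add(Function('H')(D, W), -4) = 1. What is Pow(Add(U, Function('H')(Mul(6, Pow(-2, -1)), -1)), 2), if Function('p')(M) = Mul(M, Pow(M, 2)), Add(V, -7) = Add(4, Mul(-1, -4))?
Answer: 11424400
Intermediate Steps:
V = 15 (V = Add(7, Add(4, Mul(-1, -4))) = Add(7, Add(4, 4)) = Add(7, 8) = 15)
Function('p')(M) = Pow(M, 3)
Function('H')(D, W) = 5 (Function('H')(D, W) = Add(4, 1) = 5)
U = 3375 (U = Pow(15, 3) = 3375)
Pow(Add(U, Function('H')(Mul(6, Pow(-2, -1)), -1)), 2) = Pow(Add(3375, 5), 2) = Pow(3380, 2) = 11424400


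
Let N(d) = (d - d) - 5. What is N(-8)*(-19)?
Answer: 95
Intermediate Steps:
N(d) = -5 (N(d) = 0 - 5 = -5)
N(-8)*(-19) = -5*(-19) = 95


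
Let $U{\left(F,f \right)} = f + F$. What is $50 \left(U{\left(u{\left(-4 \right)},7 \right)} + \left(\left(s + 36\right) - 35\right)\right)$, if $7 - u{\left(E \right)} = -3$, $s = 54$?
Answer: $3600$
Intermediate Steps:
$u{\left(E \right)} = 10$ ($u{\left(E \right)} = 7 - -3 = 7 + 3 = 10$)
$U{\left(F,f \right)} = F + f$
$50 \left(U{\left(u{\left(-4 \right)},7 \right)} + \left(\left(s + 36\right) - 35\right)\right) = 50 \left(\left(10 + 7\right) + \left(\left(54 + 36\right) - 35\right)\right) = 50 \left(17 + \left(90 - 35\right)\right) = 50 \left(17 + 55\right) = 50 \cdot 72 = 3600$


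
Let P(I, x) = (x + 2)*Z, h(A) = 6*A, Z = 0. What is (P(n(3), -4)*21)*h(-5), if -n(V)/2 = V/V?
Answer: 0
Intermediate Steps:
n(V) = -2 (n(V) = -2*V/V = -2*1 = -2)
P(I, x) = 0 (P(I, x) = (x + 2)*0 = (2 + x)*0 = 0)
(P(n(3), -4)*21)*h(-5) = (0*21)*(6*(-5)) = 0*(-30) = 0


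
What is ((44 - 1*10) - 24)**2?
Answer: 100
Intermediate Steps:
((44 - 1*10) - 24)**2 = ((44 - 10) - 24)**2 = (34 - 24)**2 = 10**2 = 100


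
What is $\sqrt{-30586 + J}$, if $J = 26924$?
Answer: $i \sqrt{3662} \approx 60.514 i$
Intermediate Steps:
$\sqrt{-30586 + J} = \sqrt{-30586 + 26924} = \sqrt{-3662} = i \sqrt{3662}$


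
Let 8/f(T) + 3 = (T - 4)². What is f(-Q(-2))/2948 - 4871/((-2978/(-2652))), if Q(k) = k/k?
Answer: -52362673733/12071323 ≈ -4337.8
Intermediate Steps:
Q(k) = 1
f(T) = 8/(-3 + (-4 + T)²) (f(T) = 8/(-3 + (T - 4)²) = 8/(-3 + (-4 + T)²))
f(-Q(-2))/2948 - 4871/((-2978/(-2652))) = (8/(-3 + (-4 - 1*1)²))/2948 - 4871/((-2978/(-2652))) = (8/(-3 + (-4 - 1)²))*(1/2948) - 4871/((-2978*(-1/2652))) = (8/(-3 + (-5)²))*(1/2948) - 4871/1489/1326 = (8/(-3 + 25))*(1/2948) - 4871*1326/1489 = (8/22)*(1/2948) - 6458946/1489 = (8*(1/22))*(1/2948) - 6458946/1489 = (4/11)*(1/2948) - 6458946/1489 = 1/8107 - 6458946/1489 = -52362673733/12071323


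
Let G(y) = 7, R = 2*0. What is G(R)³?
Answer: 343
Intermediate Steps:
R = 0
G(R)³ = 7³ = 343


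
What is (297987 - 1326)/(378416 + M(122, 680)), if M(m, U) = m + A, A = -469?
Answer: 98887/126023 ≈ 0.78467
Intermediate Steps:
M(m, U) = -469 + m (M(m, U) = m - 469 = -469 + m)
(297987 - 1326)/(378416 + M(122, 680)) = (297987 - 1326)/(378416 + (-469 + 122)) = 296661/(378416 - 347) = 296661/378069 = 296661*(1/378069) = 98887/126023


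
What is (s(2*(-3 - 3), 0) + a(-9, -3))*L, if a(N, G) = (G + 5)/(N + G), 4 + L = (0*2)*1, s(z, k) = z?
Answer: 146/3 ≈ 48.667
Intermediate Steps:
L = -4 (L = -4 + (0*2)*1 = -4 + 0*1 = -4 + 0 = -4)
a(N, G) = (5 + G)/(G + N)
(s(2*(-3 - 3), 0) + a(-9, -3))*L = (2*(-3 - 3) + (5 - 3)/(-3 - 9))*(-4) = (2*(-6) + 2/(-12))*(-4) = (-12 - 1/12*2)*(-4) = (-12 - ⅙)*(-4) = -73/6*(-4) = 146/3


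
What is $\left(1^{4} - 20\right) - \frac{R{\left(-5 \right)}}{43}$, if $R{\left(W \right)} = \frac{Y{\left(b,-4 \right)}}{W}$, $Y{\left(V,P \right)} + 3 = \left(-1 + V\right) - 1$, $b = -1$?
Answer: $- \frac{4091}{215} \approx -19.028$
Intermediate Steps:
$Y{\left(V,P \right)} = -5 + V$ ($Y{\left(V,P \right)} = -3 + \left(\left(-1 + V\right) - 1\right) = -3 + \left(-2 + V\right) = -5 + V$)
$R{\left(W \right)} = - \frac{6}{W}$ ($R{\left(W \right)} = \frac{-5 - 1}{W} = - \frac{6}{W}$)
$\left(1^{4} - 20\right) - \frac{R{\left(-5 \right)}}{43} = \left(1^{4} - 20\right) - \frac{\left(-6\right) \frac{1}{-5}}{43} = \left(1 - 20\right) - \left(-6\right) \left(- \frac{1}{5}\right) \frac{1}{43} = -19 - \frac{6}{5} \cdot \frac{1}{43} = -19 - \frac{6}{215} = - \frac{4091}{215}$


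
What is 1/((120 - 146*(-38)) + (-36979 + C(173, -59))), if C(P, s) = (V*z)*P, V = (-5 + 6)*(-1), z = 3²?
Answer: -1/32868 ≈ -3.0425e-5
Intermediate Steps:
z = 9
V = -1 (V = 1*(-1) = -1)
C(P, s) = -9*P (C(P, s) = (-1*9)*P = -9*P)
1/((120 - 146*(-38)) + (-36979 + C(173, -59))) = 1/((120 - 146*(-38)) + (-36979 - 9*173)) = 1/((120 + 5548) + (-36979 - 1557)) = 1/(5668 - 38536) = 1/(-32868) = -1/32868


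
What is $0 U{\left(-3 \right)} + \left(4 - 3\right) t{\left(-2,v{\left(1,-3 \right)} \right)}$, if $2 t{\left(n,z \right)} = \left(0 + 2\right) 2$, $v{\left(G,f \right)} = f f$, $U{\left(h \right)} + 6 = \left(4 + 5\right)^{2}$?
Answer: $2$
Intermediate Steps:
$U{\left(h \right)} = 75$ ($U{\left(h \right)} = -6 + \left(4 + 5\right)^{2} = -6 + 9^{2} = -6 + 81 = 75$)
$v{\left(G,f \right)} = f^{2}$
$t{\left(n,z \right)} = 2$ ($t{\left(n,z \right)} = \frac{\left(0 + 2\right) 2}{2} = \frac{2 \cdot 2}{2} = \frac{1}{2} \cdot 4 = 2$)
$0 U{\left(-3 \right)} + \left(4 - 3\right) t{\left(-2,v{\left(1,-3 \right)} \right)} = 0 \cdot 75 + \left(4 - 3\right) 2 = 0 + 1 \cdot 2 = 0 + 2 = 2$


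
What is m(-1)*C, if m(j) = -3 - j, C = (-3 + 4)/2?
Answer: -1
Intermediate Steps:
C = ½ (C = (½)*1 = ½ ≈ 0.50000)
m(-1)*C = (-3 - 1*(-1))*(½) = (-3 + 1)*(½) = -2*½ = -1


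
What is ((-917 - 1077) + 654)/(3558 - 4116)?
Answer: 670/279 ≈ 2.4014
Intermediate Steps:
((-917 - 1077) + 654)/(3558 - 4116) = (-1994 + 654)/(-558) = -1340*(-1/558) = 670/279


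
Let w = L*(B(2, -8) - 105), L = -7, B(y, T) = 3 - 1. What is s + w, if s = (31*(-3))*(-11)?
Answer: 1744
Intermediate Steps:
B(y, T) = 2
w = 721 (w = -7*(2 - 105) = -7*(-103) = 721)
s = 1023 (s = -93*(-11) = 1023)
s + w = 1023 + 721 = 1744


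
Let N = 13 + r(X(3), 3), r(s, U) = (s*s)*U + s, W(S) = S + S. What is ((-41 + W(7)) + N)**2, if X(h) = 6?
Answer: 10000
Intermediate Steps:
W(S) = 2*S
r(s, U) = s + U*s**2 (r(s, U) = s**2*U + s = U*s**2 + s = s + U*s**2)
N = 127 (N = 13 + 6*(1 + 3*6) = 13 + 6*(1 + 18) = 13 + 6*19 = 13 + 114 = 127)
((-41 + W(7)) + N)**2 = ((-41 + 2*7) + 127)**2 = ((-41 + 14) + 127)**2 = (-27 + 127)**2 = 100**2 = 10000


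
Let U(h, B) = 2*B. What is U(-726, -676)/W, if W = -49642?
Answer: 676/24821 ≈ 0.027235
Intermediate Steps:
U(-726, -676)/W = (2*(-676))/(-49642) = -1352*(-1/49642) = 676/24821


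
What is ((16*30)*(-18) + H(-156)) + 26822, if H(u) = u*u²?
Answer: -3778234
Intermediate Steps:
H(u) = u³
((16*30)*(-18) + H(-156)) + 26822 = ((16*30)*(-18) + (-156)³) + 26822 = (480*(-18) - 3796416) + 26822 = (-8640 - 3796416) + 26822 = -3805056 + 26822 = -3778234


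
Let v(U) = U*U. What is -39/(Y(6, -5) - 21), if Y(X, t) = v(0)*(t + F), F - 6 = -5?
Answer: 13/7 ≈ 1.8571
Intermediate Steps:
F = 1 (F = 6 - 5 = 1)
v(U) = U²
Y(X, t) = 0 (Y(X, t) = 0²*(t + 1) = 0*(1 + t) = 0)
-39/(Y(6, -5) - 21) = -39/(0 - 21) = -39/(-21) = -(-1)*39/21 = -1*(-13/7) = 13/7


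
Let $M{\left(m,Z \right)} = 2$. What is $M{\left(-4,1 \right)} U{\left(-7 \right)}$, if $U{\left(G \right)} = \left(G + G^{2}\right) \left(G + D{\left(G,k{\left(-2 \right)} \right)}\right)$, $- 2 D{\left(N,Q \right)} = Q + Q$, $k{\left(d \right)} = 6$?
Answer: $-1092$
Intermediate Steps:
$D{\left(N,Q \right)} = - Q$ ($D{\left(N,Q \right)} = - \frac{Q + Q}{2} = - \frac{2 Q}{2} = - Q$)
$U{\left(G \right)} = \left(-6 + G\right) \left(G + G^{2}\right)$ ($U{\left(G \right)} = \left(G + G^{2}\right) \left(G - 6\right) = \left(G + G^{2}\right) \left(-6 + G\right) = \left(-6 + G\right) \left(G + G^{2}\right)$)
$M{\left(-4,1 \right)} U{\left(-7 \right)} = 2 \left(- 7 \left(-6 + \left(-7\right)^{2} - -35\right)\right) = 2 \left(- 7 \left(-6 + 49 + 35\right)\right) = 2 \left(\left(-7\right) 78\right) = 2 \left(-546\right) = -1092$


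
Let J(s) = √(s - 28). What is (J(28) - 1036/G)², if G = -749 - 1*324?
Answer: 784/841 ≈ 0.93222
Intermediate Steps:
G = -1073 (G = -749 - 324 = -1073)
J(s) = √(-28 + s)
(J(28) - 1036/G)² = (√(-28 + 28) - 1036/(-1073))² = (√0 - 1036*(-1/1073))² = (0 + 28/29)² = (28/29)² = 784/841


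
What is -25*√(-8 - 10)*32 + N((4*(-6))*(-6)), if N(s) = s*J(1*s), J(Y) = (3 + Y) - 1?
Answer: 21024 - 2400*I*√2 ≈ 21024.0 - 3394.1*I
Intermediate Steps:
J(Y) = 2 + Y
N(s) = s*(2 + s) (N(s) = s*(2 + 1*s) = s*(2 + s))
-25*√(-8 - 10)*32 + N((4*(-6))*(-6)) = -25*√(-8 - 10)*32 + ((4*(-6))*(-6))*(2 + (4*(-6))*(-6)) = -75*I*√2*32 + (-24*(-6))*(2 - 24*(-6)) = -75*I*√2*32 + 144*(2 + 144) = -75*I*√2*32 + 144*146 = -2400*I*√2 + 21024 = 21024 - 2400*I*√2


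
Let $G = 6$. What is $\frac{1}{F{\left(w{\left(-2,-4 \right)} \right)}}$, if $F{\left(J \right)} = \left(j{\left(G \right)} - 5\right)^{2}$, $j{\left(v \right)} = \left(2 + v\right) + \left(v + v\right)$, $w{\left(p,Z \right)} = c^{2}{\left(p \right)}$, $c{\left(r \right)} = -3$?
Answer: $\frac{1}{225} \approx 0.0044444$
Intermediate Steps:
$w{\left(p,Z \right)} = 9$ ($w{\left(p,Z \right)} = \left(-3\right)^{2} = 9$)
$j{\left(v \right)} = 2 + 3 v$ ($j{\left(v \right)} = \left(2 + v\right) + 2 v = 2 + 3 v$)
$F{\left(J \right)} = 225$ ($F{\left(J \right)} = \left(\left(2 + 3 \cdot 6\right) - 5\right)^{2} = \left(\left(2 + 18\right) - 5\right)^{2} = \left(20 - 5\right)^{2} = 15^{2} = 225$)
$\frac{1}{F{\left(w{\left(-2,-4 \right)} \right)}} = \frac{1}{225}$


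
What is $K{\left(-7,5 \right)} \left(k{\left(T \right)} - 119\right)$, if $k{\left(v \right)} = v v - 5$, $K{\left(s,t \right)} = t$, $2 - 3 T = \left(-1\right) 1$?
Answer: $-615$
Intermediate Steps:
$T = 1$ ($T = \frac{2}{3} - \frac{\left(-1\right) 1}{3} = \frac{2}{3} - - \frac{1}{3} = \frac{2}{3} + \frac{1}{3} = 1$)
$k{\left(v \right)} = -5 + v^{2}$ ($k{\left(v \right)} = v^{2} - 5 = -5 + v^{2}$)
$K{\left(-7,5 \right)} \left(k{\left(T \right)} - 119\right) = 5 \left(\left(-5 + 1^{2}\right) - 119\right) = 5 \left(\left(-5 + 1\right) - 119\right) = 5 \left(-4 - 119\right) = 5 \left(-123\right) = -615$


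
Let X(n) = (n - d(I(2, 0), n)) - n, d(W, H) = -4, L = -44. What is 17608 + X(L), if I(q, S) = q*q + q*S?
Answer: 17612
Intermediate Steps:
I(q, S) = q² + S*q
X(n) = 4 (X(n) = (n - 1*(-4)) - n = (n + 4) - n = (4 + n) - n = 4)
17608 + X(L) = 17608 + 4 = 17612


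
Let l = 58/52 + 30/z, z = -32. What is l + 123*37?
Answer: 946645/208 ≈ 4551.2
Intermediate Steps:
l = 37/208 (l = 58/52 + 30/(-32) = 58*(1/52) + 30*(-1/32) = 29/26 - 15/16 = 37/208 ≈ 0.17788)
l + 123*37 = 37/208 + 123*37 = 37/208 + 4551 = 946645/208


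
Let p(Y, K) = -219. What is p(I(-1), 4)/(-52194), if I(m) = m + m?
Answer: 73/17398 ≈ 0.0041959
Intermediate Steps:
I(m) = 2*m
p(I(-1), 4)/(-52194) = -219/(-52194) = -219*(-1/52194) = 73/17398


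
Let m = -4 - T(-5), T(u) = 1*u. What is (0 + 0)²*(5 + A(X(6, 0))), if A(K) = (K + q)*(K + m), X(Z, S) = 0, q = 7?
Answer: 0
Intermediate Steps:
T(u) = u
m = 1 (m = -4 - 1*(-5) = -4 + 5 = 1)
A(K) = (1 + K)*(7 + K) (A(K) = (K + 7)*(K + 1) = (7 + K)*(1 + K) = (1 + K)*(7 + K))
(0 + 0)²*(5 + A(X(6, 0))) = (0 + 0)²*(5 + (7 + 0² + 8*0)) = 0²*(5 + (7 + 0 + 0)) = 0*(5 + 7) = 0*12 = 0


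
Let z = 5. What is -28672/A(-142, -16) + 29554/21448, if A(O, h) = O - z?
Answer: 6319403/32172 ≈ 196.43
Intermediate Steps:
A(O, h) = -5 + O (A(O, h) = O - 1*5 = O - 5 = -5 + O)
-28672/A(-142, -16) + 29554/21448 = -28672/(-5 - 142) + 29554/21448 = -28672/(-147) + 29554*(1/21448) = -28672*(-1/147) + 2111/1532 = 4096/21 + 2111/1532 = 6319403/32172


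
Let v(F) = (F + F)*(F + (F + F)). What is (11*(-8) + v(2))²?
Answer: 4096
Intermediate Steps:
v(F) = 6*F² (v(F) = (2*F)*(F + 2*F) = (2*F)*(3*F) = 6*F²)
(11*(-8) + v(2))² = (11*(-8) + 6*2²)² = (-88 + 6*4)² = (-88 + 24)² = (-64)² = 4096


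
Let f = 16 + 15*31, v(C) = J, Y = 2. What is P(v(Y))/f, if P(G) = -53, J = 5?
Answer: -53/481 ≈ -0.11019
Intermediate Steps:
v(C) = 5
f = 481 (f = 16 + 465 = 481)
P(v(Y))/f = -53/481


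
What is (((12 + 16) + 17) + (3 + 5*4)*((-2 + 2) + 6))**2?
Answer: 33489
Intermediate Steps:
(((12 + 16) + 17) + (3 + 5*4)*((-2 + 2) + 6))**2 = ((28 + 17) + (3 + 20)*(0 + 6))**2 = (45 + 23*6)**2 = (45 + 138)**2 = 183**2 = 33489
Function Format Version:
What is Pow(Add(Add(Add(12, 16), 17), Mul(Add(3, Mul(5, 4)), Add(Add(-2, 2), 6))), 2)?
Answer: 33489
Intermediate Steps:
Pow(Add(Add(Add(12, 16), 17), Mul(Add(3, Mul(5, 4)), Add(Add(-2, 2), 6))), 2) = Pow(Add(Add(28, 17), Mul(Add(3, 20), Add(0, 6))), 2) = Pow(Add(45, Mul(23, 6)), 2) = Pow(Add(45, 138), 2) = Pow(183, 2) = 33489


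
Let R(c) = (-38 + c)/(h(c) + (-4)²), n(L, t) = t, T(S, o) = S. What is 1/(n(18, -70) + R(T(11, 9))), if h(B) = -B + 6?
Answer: -11/797 ≈ -0.013802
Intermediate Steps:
h(B) = 6 - B
R(c) = (-38 + c)/(22 - c) (R(c) = (-38 + c)/((6 - c) + (-4)²) = (-38 + c)/((6 - c) + 16) = (-38 + c)/(22 - c))
1/(n(18, -70) + R(T(11, 9))) = 1/(-70 + (38 - 1*11)/(-22 + 11)) = 1/(-70 + (38 - 11)/(-11)) = 1/(-70 - 1/11*27) = 1/(-70 - 27/11) = 1/(-797/11) = -11/797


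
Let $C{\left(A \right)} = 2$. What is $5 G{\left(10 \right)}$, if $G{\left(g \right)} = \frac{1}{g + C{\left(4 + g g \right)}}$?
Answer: $\frac{5}{12} \approx 0.41667$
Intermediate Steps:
$G{\left(g \right)} = \frac{1}{2 + g}$ ($G{\left(g \right)} = \frac{1}{g + 2} = \frac{1}{2 + g}$)
$5 G{\left(10 \right)} = \frac{5}{2 + 10} = \frac{5}{12}$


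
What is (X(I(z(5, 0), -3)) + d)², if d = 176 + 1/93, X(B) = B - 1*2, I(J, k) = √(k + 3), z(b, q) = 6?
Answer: 261889489/8649 ≈ 30280.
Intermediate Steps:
I(J, k) = √(3 + k)
X(B) = -2 + B (X(B) = B - 2 = -2 + B)
d = 16369/93 (d = 176 + 1/93 = 16369/93 ≈ 176.01)
(X(I(z(5, 0), -3)) + d)² = ((-2 + √(3 - 3)) + 16369/93)² = ((-2 + √0) + 16369/93)² = ((-2 + 0) + 16369/93)² = (-2 + 16369/93)² = (16183/93)² = 261889489/8649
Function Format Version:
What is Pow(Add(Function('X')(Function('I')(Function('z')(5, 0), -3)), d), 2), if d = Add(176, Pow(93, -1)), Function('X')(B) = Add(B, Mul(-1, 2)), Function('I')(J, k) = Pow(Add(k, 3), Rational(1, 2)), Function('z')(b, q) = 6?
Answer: Rational(261889489, 8649) ≈ 30280.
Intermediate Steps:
Function('I')(J, k) = Pow(Add(3, k), Rational(1, 2))
Function('X')(B) = Add(-2, B) (Function('X')(B) = Add(B, -2) = Add(-2, B))
d = Rational(16369, 93) (d = Add(176, Rational(1, 93)) = Rational(16369, 93) ≈ 176.01)
Pow(Add(Function('X')(Function('I')(Function('z')(5, 0), -3)), d), 2) = Pow(Add(Add(-2, Pow(Add(3, -3), Rational(1, 2))), Rational(16369, 93)), 2) = Pow(Add(Add(-2, Pow(0, Rational(1, 2))), Rational(16369, 93)), 2) = Pow(Add(Add(-2, 0), Rational(16369, 93)), 2) = Pow(Add(-2, Rational(16369, 93)), 2) = Pow(Rational(16183, 93), 2) = Rational(261889489, 8649)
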